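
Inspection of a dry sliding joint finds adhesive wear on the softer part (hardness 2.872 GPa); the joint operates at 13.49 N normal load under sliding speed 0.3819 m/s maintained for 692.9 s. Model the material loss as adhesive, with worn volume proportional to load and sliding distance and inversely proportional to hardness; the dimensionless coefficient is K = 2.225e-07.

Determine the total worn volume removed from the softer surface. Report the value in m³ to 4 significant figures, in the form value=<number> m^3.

value=2.766e-13 m^3

The computation carries full float precision; intermediate values are displayed rounded. Rounded once at the end, at four significant digits.
Convert: Path length L = v·t = 0.3819 m/s × 692.9 s = 264.6 m.
Convert: Hardness H = 2.872 GPa = 2.872e+09 Pa.
As SI base values: W = 13.49 N, H = 2.872e+09 Pa, K = 2.225e-07.
Archard relation: V = K·W·L/H = 2.225e-07 · 13.49 · 264.6 / 2.872e+09 = 2.766e-13 m³.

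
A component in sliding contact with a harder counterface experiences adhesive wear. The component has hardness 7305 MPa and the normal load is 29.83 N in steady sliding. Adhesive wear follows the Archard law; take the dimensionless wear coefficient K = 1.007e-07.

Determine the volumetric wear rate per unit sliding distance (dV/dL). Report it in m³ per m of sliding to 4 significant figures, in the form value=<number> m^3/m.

All arithmetic holds exact precision, and intermediates appear rounded. Rounded once at the end: four significant figures.
Convert: Hardness H = 7305 MPa = 7.305e+09 Pa.
In SI base units, W = 29.83 N, H = 7.305e+09 Pa, K = 1.007e-07.
Volumetric rate dV/dL = K·W/H, per unit distance: 1.007e-07 · 29.83 / 7.305e+09 = 4.112e-16 m³/m.

value=4.112e-16 m^3/m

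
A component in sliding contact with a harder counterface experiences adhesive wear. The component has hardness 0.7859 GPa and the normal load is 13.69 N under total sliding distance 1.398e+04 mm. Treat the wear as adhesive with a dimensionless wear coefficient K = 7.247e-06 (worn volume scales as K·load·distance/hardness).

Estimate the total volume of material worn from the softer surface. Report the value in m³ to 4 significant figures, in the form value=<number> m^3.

All arithmetic maintains full precision; intermediates are printed rounded; a single final rounding, at 4 significant figures.
Distance L = 1.398e+04 mm = 13.98 m.
Hardness H = 0.7859 GPa = 7.859e+08 Pa.
SI base units throughout: W = 13.69 N, H = 7.859e+08 Pa, K = 7.247e-06.
Wear volume V = K·W·L/H = 7.247e-06 · 13.69 · 13.98 / 7.859e+08 = 1.765e-12 m³.

value=1.765e-12 m^3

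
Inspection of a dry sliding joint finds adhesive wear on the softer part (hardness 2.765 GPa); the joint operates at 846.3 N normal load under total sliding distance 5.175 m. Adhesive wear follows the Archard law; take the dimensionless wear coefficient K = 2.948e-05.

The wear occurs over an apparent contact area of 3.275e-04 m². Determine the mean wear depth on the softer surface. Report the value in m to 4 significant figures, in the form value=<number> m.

Quoted intermediates are rounded — all arithmetic maintains full precision, and one last rounding to 4 significant digits.
Convert: Hardness H = 2.765 GPa = 2.765e+09 Pa.
Collected in SI base units: W = 846.3 N, H = 2.765e+09 Pa, K = 2.948e-05.
Worn volume V = K·W·L/H = 2.948e-05 · 846.3 · 5.175 / 2.765e+09 = 4.669e-11 m³.
Mean wear depth h = V/A = 4.669e-11 / 3.275e-04 = 1.426e-07 m.

value=1.426e-07 m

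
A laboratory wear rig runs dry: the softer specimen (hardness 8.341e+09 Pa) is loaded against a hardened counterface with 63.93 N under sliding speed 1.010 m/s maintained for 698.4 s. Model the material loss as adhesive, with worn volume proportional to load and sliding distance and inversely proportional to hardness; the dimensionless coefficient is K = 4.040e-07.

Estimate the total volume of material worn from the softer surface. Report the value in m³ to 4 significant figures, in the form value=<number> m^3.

value=2.184e-12 m^3

The algebra carries exact precision. Displayed values are rounded. Rounded once at the end to four significant figures.
Distance L = v·t = 1.010 m/s × 698.4 s = 705.4 m.
In SI base units: W = 63.93 N, H = 8.341e+09 Pa, K = 4.040e-07.
The Archard volume V = K·W·L/H = 4.040e-07 · 63.93 · 705.4 / 8.341e+09 = 2.184e-12 m³.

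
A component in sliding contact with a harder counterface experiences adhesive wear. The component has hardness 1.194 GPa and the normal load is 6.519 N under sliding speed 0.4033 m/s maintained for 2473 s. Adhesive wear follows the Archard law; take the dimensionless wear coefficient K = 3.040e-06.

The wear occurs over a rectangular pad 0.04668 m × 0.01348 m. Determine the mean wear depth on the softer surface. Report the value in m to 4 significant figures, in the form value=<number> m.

value=2.631e-08 m

Intermediates appear rounded, and all working math holds full precision, and rounded once at the end to 4 significant digits.
Convert: Distance covered L = v·t = 0.4033 m/s × 2473 s = 997.4 m.
Convert: Hardness H = 1.194 GPa = 1.194e+09 Pa.
Convert: Contact area A = 0.04668 m × 0.01348 m = 6.292e-04 m².
In SI base units, W = 6.519 N, H = 1.194e+09 Pa, K = 3.040e-06.
The Archard volume V = K·W·L/H = 3.040e-06 · 6.519 · 997.4 / 1.194e+09 = 1.655e-11 m³.
Mean wear depth h = V/A = 1.655e-11 / 6.292e-04 = 2.631e-08 m.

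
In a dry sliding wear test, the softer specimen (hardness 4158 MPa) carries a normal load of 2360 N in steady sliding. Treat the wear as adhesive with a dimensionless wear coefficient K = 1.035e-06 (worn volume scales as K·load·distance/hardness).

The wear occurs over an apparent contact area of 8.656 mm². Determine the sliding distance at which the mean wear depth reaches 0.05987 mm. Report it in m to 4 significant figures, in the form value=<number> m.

Each operation runs at full float precision, and the intermediates appear rounded; rounded just once, at 4 significant figures.
Convert: Hardness H = 4158 MPa = 4.158e+09 Pa.
Convert: Contact area A = 8.656 mm² = 8.656e-06 m².
Convert: Depth limit h_lim = 0.05987 mm = 5.987e-05 m.
Expressed in SI base units: W = 2360 N, H = 4.158e+09 Pa, K = 1.035e-06.
At the depth limit, V_lim = h_lim·A = 5.987e-05 · 8.656e-06 = 5.182e-10 m³.
Inverting, life L = V_lim·H/(K·W) = 5.182e-10 · 4.158e+09 / (1.035e-06 · 2360) = 882.2 m.

value=882.2 m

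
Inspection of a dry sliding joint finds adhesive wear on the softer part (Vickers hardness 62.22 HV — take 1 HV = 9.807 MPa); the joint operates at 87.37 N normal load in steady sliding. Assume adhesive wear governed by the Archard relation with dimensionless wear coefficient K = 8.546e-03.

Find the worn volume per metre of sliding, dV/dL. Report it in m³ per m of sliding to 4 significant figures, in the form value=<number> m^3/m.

value=1.224e-09 m^3/m

Intermediate values appear rounded — all working math holds exact precision; rounded once at the end to 4 significant digits.
Hardness H = 62.22 HV × 9.807 MPa/HV = 610.2 MPa = 6.102e+08 Pa.
Restated in SI base units: W = 87.37 N, H = 6.102e+08 Pa, K = 8.546e-03.
The wear rate dV/dL = K·W/H: 8.546e-03 · 87.37 / 6.102e+08 = 1.224e-09 m³/m.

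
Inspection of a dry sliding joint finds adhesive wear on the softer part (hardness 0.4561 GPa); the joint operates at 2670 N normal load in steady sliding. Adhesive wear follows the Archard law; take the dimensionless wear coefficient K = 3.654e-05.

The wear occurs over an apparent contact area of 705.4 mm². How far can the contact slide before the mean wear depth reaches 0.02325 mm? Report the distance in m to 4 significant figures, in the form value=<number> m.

value=76.67 m

The computation maintains full precision, and intermediate values are shown rounded. Rounded once at the end to four significant figures.
Hardness H = 0.4561 GPa = 4.561e+08 Pa.
Contact area A = 705.4 mm² = 7.054e-04 m².
Depth limit h_lim = 0.02325 mm = 2.325e-05 m.
Collected in SI base units: W = 2670 N, H = 4.561e+08 Pa, K = 3.654e-05.
At the depth limit, V_lim = h_lim·A = 2.325e-05 · 7.054e-04 = 1.640e-08 m³.
Thus life L = V_lim·H/(K·W) = 1.640e-08 · 4.561e+08 / (3.654e-05 · 2670) = 76.67 m.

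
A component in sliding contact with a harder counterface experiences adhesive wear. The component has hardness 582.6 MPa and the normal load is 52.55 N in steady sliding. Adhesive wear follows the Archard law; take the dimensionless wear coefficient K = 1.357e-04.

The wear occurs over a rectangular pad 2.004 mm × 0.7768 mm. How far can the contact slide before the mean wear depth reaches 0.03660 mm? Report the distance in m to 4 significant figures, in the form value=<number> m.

The computation keeps exact precision. The intermediates are shown rounded; a single final rounding to 4 significant digits.
Hardness H = 582.6 MPa = 5.826e+08 Pa.
Pad sides 2.004 mm × 0.7768 mm = 2.004e-03 m × 7.768e-04 m. Contact area A = 2.004e-03 m × 7.768e-04 m = 1.557e-06 m².
Depth limit h_lim = 0.03660 mm = 3.660e-05 m.
As SI base values: W = 52.55 N, H = 5.826e+08 Pa, K = 1.357e-04.
Volume at the limit: V_lim = h_lim·A = 3.660e-05 · 1.557e-06 = 5.698e-11 m³.
Life L = V_lim·H/(K·W) = 5.698e-11 · 5.826e+08 / (1.357e-04 · 52.55) = 4.655 m.

value=4.655 m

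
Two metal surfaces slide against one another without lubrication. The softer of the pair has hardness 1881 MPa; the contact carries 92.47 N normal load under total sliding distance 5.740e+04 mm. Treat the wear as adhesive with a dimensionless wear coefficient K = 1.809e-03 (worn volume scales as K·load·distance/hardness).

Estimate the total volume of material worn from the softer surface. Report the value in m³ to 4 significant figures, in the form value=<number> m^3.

value=5.105e-09 m^3

Intermediates are displayed rounded; the computation maintains full precision, and rounded once at the end: 4 significant digits.
Path length L = 5.740e+04 mm = 57.40 m.
Hardness H = 1881 MPa = 1.881e+09 Pa.
As SI base values: W = 92.47 N, H = 1.881e+09 Pa, K = 1.809e-03.
The Archard volume V = K·W·L/H = 1.809e-03 · 92.47 · 57.40 / 1.881e+09 = 5.105e-09 m³.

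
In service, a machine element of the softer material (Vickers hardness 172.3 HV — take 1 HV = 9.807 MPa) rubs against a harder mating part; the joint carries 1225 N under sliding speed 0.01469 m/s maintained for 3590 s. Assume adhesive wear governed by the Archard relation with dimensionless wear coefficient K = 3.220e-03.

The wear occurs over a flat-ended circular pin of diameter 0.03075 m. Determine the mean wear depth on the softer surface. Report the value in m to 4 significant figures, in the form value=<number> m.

value=1.658e-04 m

The algebra holds full float precision. The intermediates are printed rounded; a single final rounding, at four significant digits.
Convert: Sliding distance L = v·t = 0.01469 m/s × 3590 s = 52.74 m.
Convert: Hardness H = 172.3 HV × 9.807 MPa/HV = 1690 MPa = 1.690e+09 Pa.
Convert: Contact area A = π·d²/4 = π·(0.03075 m)²/4 = 7.426e-04 m².
Collected in SI base units: W = 1225 N, H = 1.690e+09 Pa, K = 3.220e-03.
Archard volume V = K·W·L/H = 3.220e-03 · 1225 · 52.74 / 1.690e+09 = 1.231e-07 m³.
Depth of wear h = V/A = 1.231e-07 / 7.426e-04 = 1.658e-04 m.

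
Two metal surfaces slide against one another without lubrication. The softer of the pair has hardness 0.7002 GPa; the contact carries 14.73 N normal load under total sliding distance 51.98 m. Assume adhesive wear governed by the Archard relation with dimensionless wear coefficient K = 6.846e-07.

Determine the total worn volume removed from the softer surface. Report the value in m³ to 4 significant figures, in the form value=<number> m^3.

The algebra keeps full float precision. Printed values are rounded, and rounded once at the end: four significant figures.
Hardness H = 0.7002 GPa = 7.002e+08 Pa.
Collected in SI base units: W = 14.73 N, H = 7.002e+08 Pa, K = 6.846e-07.
Wear volume V = K·W·L/H = 6.846e-07 · 14.73 · 51.98 / 7.002e+08 = 7.486e-13 m³.

value=7.486e-13 m^3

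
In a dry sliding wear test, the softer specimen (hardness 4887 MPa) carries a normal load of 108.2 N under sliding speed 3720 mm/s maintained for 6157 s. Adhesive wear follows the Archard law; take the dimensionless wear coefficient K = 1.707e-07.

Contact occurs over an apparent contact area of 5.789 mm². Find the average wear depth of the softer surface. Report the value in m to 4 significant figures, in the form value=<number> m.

The computation carries exact precision; the intermediates are shown rounded. Rounded once at the end: four significant figures.
Sliding speed v = 3720 mm/s = 3.720 m/s. Path length L = v·t = 3.720 m/s × 6157 s = 2.290e+04 m.
Hardness H = 4887 MPa = 4.887e+09 Pa.
Contact area A = 5.789 mm² = 5.789e-06 m².
In SI base units: W = 108.2 N, H = 4.887e+09 Pa, K = 1.707e-07.
Worn volume V = K·W·L/H = 1.707e-07 · 108.2 · 2.290e+04 / 4.887e+09 = 8.656e-11 m³.
Depth h = V/A = 8.656e-11 / 5.789e-06 = 1.495e-05 m.

value=1.495e-05 m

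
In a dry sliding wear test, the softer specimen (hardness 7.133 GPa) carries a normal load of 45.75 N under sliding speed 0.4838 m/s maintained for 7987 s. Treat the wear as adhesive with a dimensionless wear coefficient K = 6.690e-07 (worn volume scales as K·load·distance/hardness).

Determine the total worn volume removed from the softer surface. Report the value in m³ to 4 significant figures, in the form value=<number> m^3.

Intermediate values are printed rounded, and all arithmetic keeps full precision; rounded once at the end: 4 significant figures.
Path length L = v·t = 0.4838 m/s × 7987 s = 3864 m.
Hardness H = 7.133 GPa = 7.133e+09 Pa.
Expressed in SI base units: W = 45.75 N, H = 7.133e+09 Pa, K = 6.690e-07.
Apply Archard: V = K·W·L/H = 6.690e-07 · 45.75 · 3864 / 7.133e+09 = 1.658e-11 m³.

value=1.658e-11 m^3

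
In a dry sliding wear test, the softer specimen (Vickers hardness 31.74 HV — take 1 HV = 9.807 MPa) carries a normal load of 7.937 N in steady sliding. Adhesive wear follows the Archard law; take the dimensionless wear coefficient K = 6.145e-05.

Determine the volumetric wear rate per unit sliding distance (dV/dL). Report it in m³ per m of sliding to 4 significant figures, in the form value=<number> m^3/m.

value=1.567e-12 m^3/m

Intermediate values are displayed rounded — the computation holds full float precision; a lone final rounding, at 4 significant figures.
Hardness H = 31.74 HV × 9.807 MPa/HV = 311.3 MPa = 3.113e+08 Pa.
Collected in SI base units: W = 7.937 N, H = 3.113e+08 Pa, K = 6.145e-05.
The wear rate dV/dL = K·W/H, per unit distance: 6.145e-05 · 7.937 / 3.113e+08 = 1.567e-12 m³/m.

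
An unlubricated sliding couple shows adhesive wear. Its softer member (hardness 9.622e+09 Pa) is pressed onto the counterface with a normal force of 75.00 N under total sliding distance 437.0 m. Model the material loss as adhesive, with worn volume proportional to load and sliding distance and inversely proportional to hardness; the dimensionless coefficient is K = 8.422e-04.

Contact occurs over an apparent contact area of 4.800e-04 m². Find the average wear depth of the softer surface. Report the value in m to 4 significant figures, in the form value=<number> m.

value=5.977e-06 m

Intermediate values are shown rounded, and the computation runs at full float precision. Rounded just once to four significant figures.
In SI base units, W = 75.00 N, H = 9.622e+09 Pa, K = 8.422e-04.
By Archard's law, V = K·W·L/H = 8.422e-04 · 75.00 · 437.0 / 9.622e+09 = 2.869e-09 m³.
Mean wear depth h = V/A = 2.869e-09 / 4.800e-04 = 5.977e-06 m.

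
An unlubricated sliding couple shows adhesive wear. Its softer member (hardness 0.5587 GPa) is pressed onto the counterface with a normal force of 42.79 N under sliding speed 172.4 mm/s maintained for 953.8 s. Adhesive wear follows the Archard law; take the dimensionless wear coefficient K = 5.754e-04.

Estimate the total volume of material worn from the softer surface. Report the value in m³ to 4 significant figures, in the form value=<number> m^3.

value=7.246e-09 m^3

The intermediates appear rounded. The computation carries full precision — rounded once at the end, at 4 significant digits.
Sliding speed v = 172.4 mm/s = 0.1724 m/s. Path length L = v·t = 0.1724 m/s × 953.8 s = 164.4 m.
Hardness H = 0.5587 GPa = 5.587e+08 Pa.
In SI base units: W = 42.79 N, H = 5.587e+08 Pa, K = 5.754e-04.
Wear volume V = K·W·L/H = 5.754e-04 · 42.79 · 164.4 / 5.587e+08 = 7.246e-09 m³.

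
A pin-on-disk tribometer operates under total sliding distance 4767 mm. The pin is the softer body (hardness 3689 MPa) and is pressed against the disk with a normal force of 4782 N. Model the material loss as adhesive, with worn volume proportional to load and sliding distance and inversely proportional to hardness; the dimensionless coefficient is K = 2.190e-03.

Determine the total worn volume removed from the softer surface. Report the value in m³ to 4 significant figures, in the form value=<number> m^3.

value=1.353e-08 m^3

All arithmetic keeps exact precision — intermediates appear rounded. Rounded just once, at 4 significant digits.
Convert: Total distance L = 4767 mm = 4.767 m.
Convert: Hardness H = 3689 MPa = 3.689e+09 Pa.
In SI base units, W = 4782 N, H = 3.689e+09 Pa, K = 2.190e-03.
Apply Archard: V = K·W·L/H = 2.190e-03 · 4782 · 4.767 / 3.689e+09 = 1.353e-08 m³.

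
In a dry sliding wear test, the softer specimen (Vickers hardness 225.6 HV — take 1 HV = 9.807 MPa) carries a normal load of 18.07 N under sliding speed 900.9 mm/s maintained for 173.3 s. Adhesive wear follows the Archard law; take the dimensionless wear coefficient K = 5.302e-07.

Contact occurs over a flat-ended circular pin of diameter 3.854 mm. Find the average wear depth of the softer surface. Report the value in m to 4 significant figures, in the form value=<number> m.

All working math runs at full float precision; printed values are rounded — one last rounding: four significant digits.
Convert: Sliding speed v = 900.9 mm/s = 0.9009 m/s. Distance covered L = v·t = 0.9009 m/s × 173.3 s = 156.1 m.
Convert: Hardness H = 225.6 HV × 9.807 MPa/HV = 2212 MPa = 2.212e+09 Pa.
Convert: Pin diameter d = 3.854 mm = 0.003854 m. Contact area A = π·d²/4 = π·(0.003854 m)²/4 = 1.167e-05 m².
Expressed in SI base units: W = 18.07 N, H = 2.212e+09 Pa, K = 5.302e-07.
Worn volume V = K·W·L/H = 5.302e-07 · 18.07 · 156.1 / 2.212e+09 = 6.761e-13 m³.
Mean depth h = V/A = 6.761e-13 / 1.167e-05 = 5.795e-08 m.

value=5.795e-08 m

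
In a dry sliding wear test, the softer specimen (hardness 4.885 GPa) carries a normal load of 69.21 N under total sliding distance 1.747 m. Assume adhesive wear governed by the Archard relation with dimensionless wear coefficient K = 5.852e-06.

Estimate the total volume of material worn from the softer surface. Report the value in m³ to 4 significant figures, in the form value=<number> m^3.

Intermediates are shown rounded — the algebra carries full precision. Rounded once at the end, at four significant digits.
Convert: Hardness H = 4.885 GPa = 4.885e+09 Pa.
SI base units throughout: W = 69.21 N, H = 4.885e+09 Pa, K = 5.852e-06.
The Archard volume V = K·W·L/H = 5.852e-06 · 69.21 · 1.747 / 4.885e+09 = 1.448e-13 m³.

value=1.448e-13 m^3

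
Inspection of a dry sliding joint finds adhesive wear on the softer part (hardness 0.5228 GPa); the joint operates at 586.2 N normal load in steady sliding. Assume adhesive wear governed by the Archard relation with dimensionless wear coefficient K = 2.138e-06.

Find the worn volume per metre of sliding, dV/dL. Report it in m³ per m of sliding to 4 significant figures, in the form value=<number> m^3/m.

Shown intermediates are rounded. Every step holds exact precision. Rounded once at the end, at 4 significant digits.
Convert: Hardness H = 0.5228 GPa = 5.228e+08 Pa.
In SI base units, W = 586.2 N, H = 5.228e+08 Pa, K = 2.138e-06.
Wear rate dV/dL = K·W/H: 2.138e-06 · 586.2 / 5.228e+08 = 2.397e-12 m³/m.

value=2.397e-12 m^3/m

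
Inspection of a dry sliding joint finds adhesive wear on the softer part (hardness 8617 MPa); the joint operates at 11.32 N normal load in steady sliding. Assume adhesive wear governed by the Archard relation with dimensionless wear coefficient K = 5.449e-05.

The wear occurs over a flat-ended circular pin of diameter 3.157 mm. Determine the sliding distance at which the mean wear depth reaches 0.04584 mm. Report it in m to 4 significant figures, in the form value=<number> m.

Intermediate values are shown rounded; the computation maintains exact precision — one last rounding, at 4 significant figures.
Hardness H = 8617 MPa = 8.617e+09 Pa.
Pin diameter d = 3.157 mm = 0.003157 m. Contact area A = π·d²/4 = π·(0.003157 m)²/4 = 7.828e-06 m².
Depth limit h_lim = 0.04584 mm = 4.584e-05 m.
Restated in SI base units: W = 11.32 N, H = 8.617e+09 Pa, K = 5.449e-05.
Limit volume V_lim = h_lim·A = 4.584e-05 · 7.828e-06 = 3.588e-10 m³.
Inverting, life L = V_lim·H/(K·W) = 3.588e-10 · 8.617e+09 / (5.449e-05 · 11.32) = 5013 m.

value=5013 m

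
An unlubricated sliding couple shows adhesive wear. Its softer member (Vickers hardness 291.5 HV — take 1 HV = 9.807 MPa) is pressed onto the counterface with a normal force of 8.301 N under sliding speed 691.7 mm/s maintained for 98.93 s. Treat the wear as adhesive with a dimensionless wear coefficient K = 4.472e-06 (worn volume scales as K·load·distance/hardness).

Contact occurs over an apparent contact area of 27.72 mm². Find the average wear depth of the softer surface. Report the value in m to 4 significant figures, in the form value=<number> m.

value=3.206e-08 m

Intermediate values are printed rounded — every step maintains exact precision. Rounded just once: 4 significant digits.
Sliding speed v = 691.7 mm/s = 0.6917 m/s. Distance L = v·t = 0.6917 m/s × 98.93 s = 68.43 m.
Hardness H = 291.5 HV × 9.807 MPa/HV = 2859 MPa = 2.859e+09 Pa.
Contact area A = 27.72 mm² = 2.772e-05 m².
SI base units throughout: W = 8.301 N, H = 2.859e+09 Pa, K = 4.472e-06.
Worn volume V = K·W·L/H = 4.472e-06 · 8.301 · 68.43 / 2.859e+09 = 8.886e-13 m³.
Depth of wear h = V/A = 8.886e-13 / 2.772e-05 = 3.206e-08 m.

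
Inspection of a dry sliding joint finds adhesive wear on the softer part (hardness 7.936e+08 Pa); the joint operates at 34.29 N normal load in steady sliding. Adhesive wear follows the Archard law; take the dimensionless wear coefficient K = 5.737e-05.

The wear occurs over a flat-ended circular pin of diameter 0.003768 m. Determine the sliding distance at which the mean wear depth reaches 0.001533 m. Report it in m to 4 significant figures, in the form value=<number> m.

The computation maintains full float precision, and quoted intermediates are rounded; a lone final rounding: four significant digits.
Convert: Contact area A = π·d²/4 = π·(0.003768 m)²/4 = 1.115e-05 m².
In SI base units, W = 34.29 N, H = 7.936e+08 Pa, K = 5.737e-05.
Volume at the limit: V_lim = h_lim·A = 0.001533 · 1.115e-05 = 1.709e-08 m³.
So the life L = V_lim·H/(K·W) = 1.709e-08 · 7.936e+08 / (5.737e-05 · 34.29) = 6896 m.

value=6896 m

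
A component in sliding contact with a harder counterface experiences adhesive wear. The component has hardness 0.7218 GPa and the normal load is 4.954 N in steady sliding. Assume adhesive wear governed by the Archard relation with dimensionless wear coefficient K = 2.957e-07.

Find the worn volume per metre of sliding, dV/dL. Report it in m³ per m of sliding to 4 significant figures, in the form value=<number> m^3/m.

Each operation maintains full float precision; displayed values are rounded — one final rounding, at four significant digits.
Convert: Hardness H = 0.7218 GPa = 7.218e+08 Pa.
SI base units throughout: W = 4.954 N, H = 7.218e+08 Pa, K = 2.957e-07.
The wear rate dV/dL = K·W/H (independent of L): 2.957e-07 · 4.954 / 7.218e+08 = 2.030e-15 m³/m.

value=2.030e-15 m^3/m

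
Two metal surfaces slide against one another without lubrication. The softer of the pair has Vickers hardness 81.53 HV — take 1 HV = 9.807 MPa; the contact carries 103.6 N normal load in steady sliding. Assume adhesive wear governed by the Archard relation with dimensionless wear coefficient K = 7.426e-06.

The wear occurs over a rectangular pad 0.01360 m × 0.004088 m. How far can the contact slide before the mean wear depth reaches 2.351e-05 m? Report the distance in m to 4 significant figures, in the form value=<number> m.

Printed values are rounded. Every step carries exact precision, and a single final rounding to four significant figures.
Convert: Hardness H = 81.53 HV × 9.807 MPa/HV = 799.6 MPa = 7.996e+08 Pa.
Convert: Contact area A = 0.01360 m × 0.004088 m = 5.560e-05 m².
SI base units throughout: W = 103.6 N, H = 7.996e+08 Pa, K = 7.426e-06.
At the depth limit, V_lim = h_lim·A = 2.351e-05 · 5.560e-05 = 1.307e-09 m³.
Inverting, life L = V_lim·H/(K·W) = 1.307e-09 · 7.996e+08 / (7.426e-06 · 103.6) = 1358 m.

value=1358 m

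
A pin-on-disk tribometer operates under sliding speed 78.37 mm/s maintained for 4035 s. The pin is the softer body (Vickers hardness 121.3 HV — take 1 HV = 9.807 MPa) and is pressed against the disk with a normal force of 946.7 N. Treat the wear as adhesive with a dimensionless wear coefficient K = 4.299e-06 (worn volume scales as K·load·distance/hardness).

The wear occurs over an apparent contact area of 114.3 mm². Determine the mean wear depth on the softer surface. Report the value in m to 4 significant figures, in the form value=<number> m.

value=9.465e-06 m

The intermediates appear rounded, and all working math carries full precision, and one last rounding: four significant digits.
Convert: Sliding speed v = 78.37 mm/s = 0.07837 m/s. Distance L = v·t = 0.07837 m/s × 4035 s = 316.2 m.
Convert: Hardness H = 121.3 HV × 9.807 MPa/HV = 1190 MPa = 1.190e+09 Pa.
Convert: Contact area A = 114.3 mm² = 1.143e-04 m².
As SI base values: W = 946.7 N, H = 1.190e+09 Pa, K = 4.299e-06.
Archard volume V = K·W·L/H = 4.299e-06 · 946.7 · 316.2 / 1.190e+09 = 1.082e-09 m³.
Mean wear depth h = V/A = 1.082e-09 / 1.143e-04 = 9.465e-06 m.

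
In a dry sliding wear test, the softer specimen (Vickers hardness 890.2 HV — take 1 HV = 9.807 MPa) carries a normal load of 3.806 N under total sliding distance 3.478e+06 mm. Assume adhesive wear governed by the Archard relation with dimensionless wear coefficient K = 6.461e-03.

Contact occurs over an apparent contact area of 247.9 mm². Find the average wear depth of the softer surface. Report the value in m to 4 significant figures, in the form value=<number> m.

value=3.952e-05 m

All arithmetic maintains full precision. Intermediate values are shown rounded. Rounded just once: 4 significant figures.
Distance L = 3.478e+06 mm = 3478 m.
Hardness H = 890.2 HV × 9.807 MPa/HV = 8730 MPa = 8.730e+09 Pa.
Contact area A = 247.9 mm² = 2.479e-04 m².
Collected in SI base units: W = 3.806 N, H = 8.730e+09 Pa, K = 6.461e-03.
Archard volume V = K·W·L/H = 6.461e-03 · 3.806 · 3478 / 8.730e+09 = 9.797e-09 m³.
Depth h = V/A = 9.797e-09 / 2.479e-04 = 3.952e-05 m.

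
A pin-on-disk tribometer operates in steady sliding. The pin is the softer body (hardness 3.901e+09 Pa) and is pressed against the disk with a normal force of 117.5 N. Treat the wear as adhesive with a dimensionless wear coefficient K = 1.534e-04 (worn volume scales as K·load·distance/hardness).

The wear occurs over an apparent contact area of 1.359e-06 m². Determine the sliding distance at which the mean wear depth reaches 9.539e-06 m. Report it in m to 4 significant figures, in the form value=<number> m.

Each operation maintains exact precision, and intermediates are shown rounded — a lone final rounding to four significant digits.
Collected in SI base units: W = 117.5 N, H = 3.901e+09 Pa, K = 1.534e-04.
Permissible volume V_lim = h_lim·A = 9.539e-06 · 1.359e-06 = 1.296e-11 m³.
Sliding life L = V_lim·H/(K·W) = 1.296e-11 · 3.901e+09 / (1.534e-04 · 117.5) = 2.806 m.

value=2.806 m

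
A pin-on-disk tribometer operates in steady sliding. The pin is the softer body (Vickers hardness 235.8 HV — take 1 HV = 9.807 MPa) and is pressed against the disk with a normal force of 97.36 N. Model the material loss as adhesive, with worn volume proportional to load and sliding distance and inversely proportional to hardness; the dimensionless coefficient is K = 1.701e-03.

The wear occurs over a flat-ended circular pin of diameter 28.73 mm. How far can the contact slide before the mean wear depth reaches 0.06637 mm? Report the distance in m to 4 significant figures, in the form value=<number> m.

The algebra keeps full float precision. Intermediates are printed rounded; a single final rounding to four significant figures.
Convert: Hardness H = 235.8 HV × 9.807 MPa/HV = 2312 MPa = 2.312e+09 Pa.
Convert: Pin diameter d = 28.73 mm = 0.02873 m. Contact area A = π·d²/4 = π·(0.02873 m)²/4 = 6.483e-04 m².
Convert: Depth limit h_lim = 0.06637 mm = 6.637e-05 m.
Restated in SI base units: W = 97.36 N, H = 2.312e+09 Pa, K = 1.701e-03.
Wearable volume V_lim = h_lim·A = 6.637e-05 · 6.483e-04 = 4.303e-08 m³.
So the life L = V_lim·H/(K·W) = 4.303e-08 · 2.312e+09 / (1.701e-03 · 97.36) = 600.8 m.

value=600.8 m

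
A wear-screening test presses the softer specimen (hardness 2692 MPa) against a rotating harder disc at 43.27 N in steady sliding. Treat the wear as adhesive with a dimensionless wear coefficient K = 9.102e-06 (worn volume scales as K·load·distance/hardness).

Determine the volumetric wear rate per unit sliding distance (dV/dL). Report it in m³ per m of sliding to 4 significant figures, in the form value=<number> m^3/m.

All working math carries full float precision — the intermediates are printed rounded, and a lone final rounding: 4 significant figures.
Convert: Hardness H = 2692 MPa = 2.692e+09 Pa.
In SI base units: W = 43.27 N, H = 2.692e+09 Pa, K = 9.102e-06.
Rate of wear dV/dL = K·W/H (no L dependence): 9.102e-06 · 43.27 / 2.692e+09 = 1.463e-13 m³/m.

value=1.463e-13 m^3/m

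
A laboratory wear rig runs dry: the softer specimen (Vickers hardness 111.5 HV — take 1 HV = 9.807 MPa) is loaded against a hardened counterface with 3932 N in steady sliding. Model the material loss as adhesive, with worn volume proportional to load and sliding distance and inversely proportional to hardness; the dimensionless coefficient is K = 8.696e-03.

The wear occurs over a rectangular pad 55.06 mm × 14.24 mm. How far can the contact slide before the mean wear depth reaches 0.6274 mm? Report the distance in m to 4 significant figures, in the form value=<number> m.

Shown intermediates are rounded; the computation holds full float precision; rounded just once: four significant figures.
Hardness H = 111.5 HV × 9.807 MPa/HV = 1093 MPa = 1.093e+09 Pa.
Pad sides 55.06 mm × 14.24 mm = 0.05506 m × 0.01424 m. Contact area A = 0.05506 m × 0.01424 m = 7.841e-04 m².
Depth limit h_lim = 0.6274 mm = 6.274e-04 m.
SI base units throughout: W = 3932 N, H = 1.093e+09 Pa, K = 8.696e-03.
At the depth limit, V_lim = h_lim·A = 6.274e-04 · 7.841e-04 = 4.919e-07 m³.
Inverting, life L = V_lim·H/(K·W) = 4.919e-07 · 1.093e+09 / (8.696e-03 · 3932) = 15.73 m.

value=15.73 m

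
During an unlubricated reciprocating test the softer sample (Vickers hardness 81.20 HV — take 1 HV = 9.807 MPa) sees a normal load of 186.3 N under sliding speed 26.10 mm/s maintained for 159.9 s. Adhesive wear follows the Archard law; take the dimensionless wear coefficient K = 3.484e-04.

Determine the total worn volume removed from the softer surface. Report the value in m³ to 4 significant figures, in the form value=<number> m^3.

Intermediate values are displayed rounded. Every step holds exact precision. Rounded once at the end: four significant digits.
Convert: Sliding speed v = 26.10 mm/s = 0.02610 m/s. Sliding distance L = v·t = 0.02610 m/s × 159.9 s = 4.173 m.
Convert: Hardness H = 81.20 HV × 9.807 MPa/HV = 796.3 MPa = 7.963e+08 Pa.
As SI base values: W = 186.3 N, H = 7.963e+08 Pa, K = 3.484e-04.
Worn volume V = K·W·L/H = 3.484e-04 · 186.3 · 4.173 / 7.963e+08 = 3.402e-10 m³.

value=3.402e-10 m^3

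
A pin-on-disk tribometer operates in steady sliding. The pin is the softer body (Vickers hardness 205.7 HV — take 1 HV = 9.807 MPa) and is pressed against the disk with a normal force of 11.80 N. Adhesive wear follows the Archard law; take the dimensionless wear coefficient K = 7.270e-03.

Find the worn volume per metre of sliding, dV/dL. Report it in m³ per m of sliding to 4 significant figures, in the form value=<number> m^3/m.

value=4.253e-11 m^3/m

Printed values are rounded, and every step holds full float precision — rounded once at the end: four significant digits.
Hardness H = 205.7 HV × 9.807 MPa/HV = 2017 MPa = 2.017e+09 Pa.
Restated in SI base units: W = 11.80 N, H = 2.017e+09 Pa, K = 7.270e-03.
Rate of wear dV/dL = K·W/H (no L dependence): 7.270e-03 · 11.80 / 2.017e+09 = 4.253e-11 m³/m.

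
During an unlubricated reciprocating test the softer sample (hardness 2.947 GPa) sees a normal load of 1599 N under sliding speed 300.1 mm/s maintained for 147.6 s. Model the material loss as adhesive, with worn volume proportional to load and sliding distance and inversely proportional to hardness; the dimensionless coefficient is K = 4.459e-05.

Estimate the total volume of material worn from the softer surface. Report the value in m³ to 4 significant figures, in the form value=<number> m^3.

value=1.072e-09 m^3

Each operation holds exact precision. Displayed values are rounded; one final rounding: 4 significant figures.
Sliding speed v = 300.1 mm/s = 0.3001 m/s. Path length L = v·t = 0.3001 m/s × 147.6 s = 44.29 m.
Hardness H = 2.947 GPa = 2.947e+09 Pa.
SI base units throughout: W = 1599 N, H = 2.947e+09 Pa, K = 4.459e-05.
Apply Archard: V = K·W·L/H = 4.459e-05 · 1599 · 44.29 / 2.947e+09 = 1.072e-09 m³.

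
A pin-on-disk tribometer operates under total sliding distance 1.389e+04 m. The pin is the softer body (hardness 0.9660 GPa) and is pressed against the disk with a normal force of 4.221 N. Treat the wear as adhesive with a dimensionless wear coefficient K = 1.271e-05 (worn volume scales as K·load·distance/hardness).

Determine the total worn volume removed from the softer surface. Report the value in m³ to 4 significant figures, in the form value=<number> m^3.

value=7.714e-10 m^3

Quoted intermediates are rounded; all working math carries full float precision; one last rounding, at 4 significant digits.
Convert: Hardness H = 0.9660 GPa = 9.660e+08 Pa.
As SI base values: W = 4.221 N, H = 9.660e+08 Pa, K = 1.271e-05.
Apply Archard: V = K·W·L/H = 1.271e-05 · 4.221 · 1.389e+04 / 9.660e+08 = 7.714e-10 m³.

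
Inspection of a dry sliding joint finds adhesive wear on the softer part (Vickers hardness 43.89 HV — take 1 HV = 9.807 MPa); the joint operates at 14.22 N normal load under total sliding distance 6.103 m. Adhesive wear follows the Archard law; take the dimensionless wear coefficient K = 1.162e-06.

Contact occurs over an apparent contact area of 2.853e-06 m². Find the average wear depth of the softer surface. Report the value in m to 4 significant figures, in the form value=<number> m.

value=8.212e-08 m

All working math maintains exact precision. The intermediates are shown rounded, and one final rounding to four significant figures.
Convert: Hardness H = 43.89 HV × 9.807 MPa/HV = 430.4 MPa = 4.304e+08 Pa.
Collected in SI base units: W = 14.22 N, H = 4.304e+08 Pa, K = 1.162e-06.
The Archard volume V = K·W·L/H = 1.162e-06 · 14.22 · 6.103 / 4.304e+08 = 2.343e-13 m³.
Mean wear depth h = V/A = 2.343e-13 / 2.853e-06 = 8.212e-08 m.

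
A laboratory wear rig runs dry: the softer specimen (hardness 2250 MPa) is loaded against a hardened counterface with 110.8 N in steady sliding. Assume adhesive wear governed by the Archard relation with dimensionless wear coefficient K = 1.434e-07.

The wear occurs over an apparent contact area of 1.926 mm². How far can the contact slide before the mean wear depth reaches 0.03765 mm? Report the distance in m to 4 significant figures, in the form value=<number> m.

Each operation keeps exact precision — intermediate values are displayed rounded — one last rounding to 4 significant digits.
Convert: Hardness H = 2250 MPa = 2.250e+09 Pa.
Convert: Contact area A = 1.926 mm² = 1.926e-06 m².
Convert: Depth limit h_lim = 0.03765 mm = 3.765e-05 m.
Restated in SI base units: W = 110.8 N, H = 2.250e+09 Pa, K = 1.434e-07.
Limit volume V_lim = h_lim·A = 3.765e-05 · 1.926e-06 = 7.251e-11 m³.
Life L = V_lim·H/(K·W) = 7.251e-11 · 2.250e+09 / (1.434e-07 · 110.8) = 1.027e+04 m.

value=1.027e+04 m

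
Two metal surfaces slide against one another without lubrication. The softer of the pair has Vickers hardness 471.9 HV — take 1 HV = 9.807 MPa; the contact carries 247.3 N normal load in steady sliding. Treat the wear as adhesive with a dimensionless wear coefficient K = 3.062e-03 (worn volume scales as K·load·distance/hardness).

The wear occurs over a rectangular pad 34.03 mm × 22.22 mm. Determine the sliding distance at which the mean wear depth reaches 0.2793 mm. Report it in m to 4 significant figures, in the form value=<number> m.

value=1291 m

Intermediates are displayed rounded, and all arithmetic carries exact precision — one last rounding: 4 significant digits.
Hardness H = 471.9 HV × 9.807 MPa/HV = 4628 MPa = 4.628e+09 Pa.
Pad sides 34.03 mm × 22.22 mm = 0.03403 m × 0.02222 m. Contact area A = 0.03403 m × 0.02222 m = 7.561e-04 m².
Depth limit h_lim = 0.2793 mm = 2.793e-04 m.
As SI base values: W = 247.3 N, H = 4.628e+09 Pa, K = 3.062e-03.
Volume at the limit: V_lim = h_lim·A = 2.793e-04 · 7.561e-04 = 2.112e-07 m³.
Life L = V_lim·H/(K·W) = 2.112e-07 · 4.628e+09 / (3.062e-03 · 247.3) = 1291 m.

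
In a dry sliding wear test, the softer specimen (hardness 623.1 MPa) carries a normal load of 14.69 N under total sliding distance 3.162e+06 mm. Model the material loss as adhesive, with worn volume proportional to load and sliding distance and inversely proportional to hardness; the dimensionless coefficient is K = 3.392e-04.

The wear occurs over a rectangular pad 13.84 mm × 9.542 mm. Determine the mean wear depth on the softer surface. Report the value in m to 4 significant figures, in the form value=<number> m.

value=1.915e-04 m

All arithmetic holds full precision. Printed values are rounded. Rounded once at the end to 4 significant figures.
Convert: Total distance L = 3.162e+06 mm = 3162 m.
Convert: Hardness H = 623.1 MPa = 6.231e+08 Pa.
Convert: Pad sides 13.84 mm × 9.542 mm = 0.01384 m × 0.009542 m. Contact area A = 0.01384 m × 0.009542 m = 1.321e-04 m².
In SI base units, W = 14.69 N, H = 6.231e+08 Pa, K = 3.392e-04.
Volume removed: V = K·W·L/H = 3.392e-04 · 14.69 · 3162 / 6.231e+08 = 2.529e-08 m³.
Mean wear depth h = V/A = 2.529e-08 / 1.321e-04 = 1.915e-04 m.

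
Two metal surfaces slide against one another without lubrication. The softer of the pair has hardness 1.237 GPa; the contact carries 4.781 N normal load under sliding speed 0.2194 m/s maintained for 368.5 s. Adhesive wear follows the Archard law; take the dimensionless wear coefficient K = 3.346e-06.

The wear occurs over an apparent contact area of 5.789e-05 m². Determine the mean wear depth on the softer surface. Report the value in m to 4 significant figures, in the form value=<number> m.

All working math carries full float precision — the intermediates are displayed rounded. Rounded once at the end: four significant figures.
Convert: Sliding distance L = v·t = 0.2194 m/s × 368.5 s = 80.85 m.
Convert: Hardness H = 1.237 GPa = 1.237e+09 Pa.
As SI base values: W = 4.781 N, H = 1.237e+09 Pa, K = 3.346e-06.
Archard relation: V = K·W·L/H = 3.346e-06 · 4.781 · 80.85 / 1.237e+09 = 1.046e-12 m³.
Average depth h = V/A = 1.046e-12 / 5.789e-05 = 1.806e-08 m.

value=1.806e-08 m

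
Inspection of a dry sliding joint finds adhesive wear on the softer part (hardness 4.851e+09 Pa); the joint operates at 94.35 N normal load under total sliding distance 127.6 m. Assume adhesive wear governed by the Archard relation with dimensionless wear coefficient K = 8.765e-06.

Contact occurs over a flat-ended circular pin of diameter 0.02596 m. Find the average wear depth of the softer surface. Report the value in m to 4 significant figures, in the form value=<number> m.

value=4.110e-08 m

The algebra carries full precision, and displayed values are rounded, and rounded once at the end: four significant digits.
Convert: Contact area A = π·d²/4 = π·(0.02596 m)²/4 = 5.293e-04 m².
As SI base values: W = 94.35 N, H = 4.851e+09 Pa, K = 8.765e-06.
By Archard's law, V = K·W·L/H = 8.765e-06 · 94.35 · 127.6 / 4.851e+09 = 2.175e-11 m³.
Depth of wear h = V/A = 2.175e-11 / 5.293e-04 = 4.110e-08 m.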